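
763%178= 51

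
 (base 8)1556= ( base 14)46a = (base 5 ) 12003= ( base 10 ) 878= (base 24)1ce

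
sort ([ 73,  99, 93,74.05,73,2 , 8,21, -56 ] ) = [ - 56,2, 8, 21, 73,73,74.05 , 93 , 99]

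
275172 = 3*91724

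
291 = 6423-6132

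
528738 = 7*75534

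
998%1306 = 998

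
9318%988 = 426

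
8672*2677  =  23214944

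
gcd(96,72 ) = 24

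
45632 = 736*62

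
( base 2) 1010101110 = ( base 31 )M4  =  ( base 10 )686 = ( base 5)10221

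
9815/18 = 9815/18  =  545.28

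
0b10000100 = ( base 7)246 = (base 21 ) 66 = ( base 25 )57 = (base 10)132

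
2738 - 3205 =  - 467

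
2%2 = 0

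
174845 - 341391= - 166546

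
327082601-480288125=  - 153205524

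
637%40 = 37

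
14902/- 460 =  - 33 + 139/230 = -32.40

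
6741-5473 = 1268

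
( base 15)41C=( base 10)927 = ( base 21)223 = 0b1110011111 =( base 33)s3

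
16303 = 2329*7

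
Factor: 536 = 2^3* 67^1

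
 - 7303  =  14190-21493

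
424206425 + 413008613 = 837215038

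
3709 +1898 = 5607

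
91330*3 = 273990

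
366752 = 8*45844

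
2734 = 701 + 2033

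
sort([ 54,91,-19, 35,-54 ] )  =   [  -  54 , - 19, 35,  54,91]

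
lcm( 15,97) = 1455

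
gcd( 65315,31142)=1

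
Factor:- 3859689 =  - 3^1 * 293^1*4391^1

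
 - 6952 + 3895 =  - 3057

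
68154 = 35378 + 32776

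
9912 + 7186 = 17098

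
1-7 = -6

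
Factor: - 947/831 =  - 3^(-1)*277^ ( - 1 ) * 947^1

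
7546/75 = 100 + 46/75 = 100.61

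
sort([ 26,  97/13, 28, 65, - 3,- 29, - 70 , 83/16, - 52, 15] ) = [ - 70, - 52, - 29, - 3, 83/16, 97/13, 15 , 26, 28, 65]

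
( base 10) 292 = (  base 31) 9D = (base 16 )124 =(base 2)100100100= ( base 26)b6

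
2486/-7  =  -356 + 6/7 = - 355.14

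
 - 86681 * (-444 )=38486364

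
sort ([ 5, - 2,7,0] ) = [- 2 , 0,5 , 7]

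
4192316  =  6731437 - 2539121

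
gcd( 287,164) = 41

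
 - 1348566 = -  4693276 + 3344710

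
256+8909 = 9165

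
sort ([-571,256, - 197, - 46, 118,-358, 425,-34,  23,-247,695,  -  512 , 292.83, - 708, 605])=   [ - 708, -571,-512  , -358, - 247 , - 197,-46 , - 34 , 23 , 118,256,292.83, 425,605, 695] 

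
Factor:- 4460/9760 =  - 2^ ( - 3 ) * 61^( - 1)*223^1 = - 223/488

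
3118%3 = 1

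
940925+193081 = 1134006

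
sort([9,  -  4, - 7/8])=[ - 4,-7/8, 9 ] 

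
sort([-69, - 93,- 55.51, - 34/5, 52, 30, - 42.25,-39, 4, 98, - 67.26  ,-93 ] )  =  [ - 93, - 93,-69, - 67.26,  -  55.51,- 42.25, - 39, - 34/5, 4, 30,52,98 ]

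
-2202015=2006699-4208714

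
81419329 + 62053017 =143472346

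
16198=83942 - 67744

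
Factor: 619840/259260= 2^4*3^( - 1)*13^1*29^ ( - 1 ) = 208/87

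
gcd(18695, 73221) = 1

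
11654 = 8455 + 3199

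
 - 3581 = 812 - 4393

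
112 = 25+87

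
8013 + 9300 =17313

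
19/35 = 19/35 = 0.54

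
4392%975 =492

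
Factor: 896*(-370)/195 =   -  66304/39 = -2^8*3^( - 1 )*7^1 * 13^( - 1 ) * 37^1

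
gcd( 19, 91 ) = 1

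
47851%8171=6996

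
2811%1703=1108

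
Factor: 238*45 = 10710  =  2^1*3^2* 5^1*7^1*17^1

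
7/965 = 7/965 = 0.01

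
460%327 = 133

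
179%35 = 4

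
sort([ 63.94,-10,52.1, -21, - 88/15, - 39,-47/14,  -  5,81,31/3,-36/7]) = [ - 39,  -  21, - 10,-88/15,-36/7, - 5, - 47/14, 31/3, 52.1, 63.94, 81]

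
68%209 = 68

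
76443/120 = 637 + 1/40= 637.02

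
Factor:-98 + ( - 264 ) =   -  2^1*181^1 = - 362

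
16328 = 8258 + 8070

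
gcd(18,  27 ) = 9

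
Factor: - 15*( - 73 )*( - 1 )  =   - 3^1*5^1*73^1= -1095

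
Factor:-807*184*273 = -2^3 * 3^2*7^1*13^1*23^1*269^1 = -40537224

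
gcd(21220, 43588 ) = 4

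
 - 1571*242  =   - 380182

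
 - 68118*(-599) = 40802682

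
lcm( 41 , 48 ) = 1968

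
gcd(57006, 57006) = 57006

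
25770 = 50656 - 24886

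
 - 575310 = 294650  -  869960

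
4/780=1/195 = 0.01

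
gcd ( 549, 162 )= 9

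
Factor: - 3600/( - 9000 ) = 2/5 = 2^1*5^( - 1)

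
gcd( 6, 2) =2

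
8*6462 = 51696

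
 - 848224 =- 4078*208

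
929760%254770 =165450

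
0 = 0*6507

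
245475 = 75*3273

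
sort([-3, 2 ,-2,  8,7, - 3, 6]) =[ - 3,-3,-2 , 2,6, 7,  8]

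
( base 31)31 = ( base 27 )3D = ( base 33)2S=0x5E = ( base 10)94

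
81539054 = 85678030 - 4138976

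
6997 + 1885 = 8882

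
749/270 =749/270=2.77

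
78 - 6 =72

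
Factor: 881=881^1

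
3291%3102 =189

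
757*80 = 60560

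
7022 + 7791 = 14813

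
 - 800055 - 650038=-1450093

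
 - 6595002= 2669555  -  9264557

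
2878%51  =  22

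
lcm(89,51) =4539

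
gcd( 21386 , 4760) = 34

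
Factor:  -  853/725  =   -5^(  -  2)*29^( - 1)*853^1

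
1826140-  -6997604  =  8823744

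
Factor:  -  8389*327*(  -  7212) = 19783980036 = 2^2*3^2 * 109^1*601^1*8389^1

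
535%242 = 51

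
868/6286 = 62/449 = 0.14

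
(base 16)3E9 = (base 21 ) 25E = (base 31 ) 119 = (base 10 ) 1001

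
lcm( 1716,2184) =24024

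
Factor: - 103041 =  - 3^2 *107^2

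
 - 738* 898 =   -  662724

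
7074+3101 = 10175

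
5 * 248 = 1240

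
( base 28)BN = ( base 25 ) d6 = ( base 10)331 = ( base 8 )513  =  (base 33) a1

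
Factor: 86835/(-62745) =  - 7^1*47^( - 1)* 89^(  -  1)*827^1 = - 5789/4183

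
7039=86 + 6953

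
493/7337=17/253 = 0.07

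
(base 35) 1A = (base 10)45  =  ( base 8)55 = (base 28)1H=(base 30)1F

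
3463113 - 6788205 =-3325092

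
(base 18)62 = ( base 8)156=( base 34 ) 38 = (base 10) 110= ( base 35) 35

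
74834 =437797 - 362963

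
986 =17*58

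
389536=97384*4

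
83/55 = 1+28/55=1.51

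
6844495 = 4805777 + 2038718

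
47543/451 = 47543/451 = 105.42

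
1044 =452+592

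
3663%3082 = 581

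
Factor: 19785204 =2^2*3^2*549589^1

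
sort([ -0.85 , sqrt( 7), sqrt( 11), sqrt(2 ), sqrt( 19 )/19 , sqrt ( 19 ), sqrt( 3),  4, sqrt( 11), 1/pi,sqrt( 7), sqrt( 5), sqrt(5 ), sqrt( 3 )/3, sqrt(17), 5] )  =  [ - 0.85,sqrt( 19 ) /19,1/pi , sqrt( 3 )/3, sqrt(2 ), sqrt( 3), sqrt( 5),sqrt( 5 ),  sqrt( 7 ), sqrt ( 7 ),sqrt ( 11 ),sqrt( 11), 4, sqrt(17),  sqrt(  19 ),5] 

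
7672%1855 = 252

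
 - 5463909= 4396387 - 9860296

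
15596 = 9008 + 6588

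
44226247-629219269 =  - 584993022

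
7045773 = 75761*93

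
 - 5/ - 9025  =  1/1805=0.00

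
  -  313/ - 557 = 313/557 =0.56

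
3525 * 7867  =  27731175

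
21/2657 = 21/2657 = 0.01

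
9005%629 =199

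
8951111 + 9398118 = 18349229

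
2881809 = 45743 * 63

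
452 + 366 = 818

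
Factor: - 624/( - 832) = 3/4 = 2^ ( - 2)*3^1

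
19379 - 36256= - 16877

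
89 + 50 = 139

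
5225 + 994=6219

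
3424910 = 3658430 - 233520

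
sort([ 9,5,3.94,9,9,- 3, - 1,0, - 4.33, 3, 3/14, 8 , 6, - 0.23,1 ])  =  [-4.33, - 3,-1, - 0.23,  0,3/14, 1,3,3.94 , 5,6,8,9,9,9 ]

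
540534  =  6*90089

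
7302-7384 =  - 82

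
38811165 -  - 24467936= 63279101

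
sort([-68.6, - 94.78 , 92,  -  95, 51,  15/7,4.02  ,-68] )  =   [ - 95, - 94.78, - 68.6, - 68,15/7, 4.02,51,92]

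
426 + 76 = 502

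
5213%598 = 429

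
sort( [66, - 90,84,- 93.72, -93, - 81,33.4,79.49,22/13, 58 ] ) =[ - 93.72, - 93,- 90, - 81,22/13,33.4,58,66, 79.49,84]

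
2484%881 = 722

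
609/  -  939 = -203/313 = -  0.65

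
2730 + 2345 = 5075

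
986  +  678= 1664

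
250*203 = 50750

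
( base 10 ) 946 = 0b1110110010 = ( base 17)34B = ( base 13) 57a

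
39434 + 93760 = 133194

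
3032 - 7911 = - 4879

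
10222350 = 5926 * 1725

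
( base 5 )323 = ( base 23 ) 3J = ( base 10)88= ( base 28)34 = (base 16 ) 58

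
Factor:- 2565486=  -2^1*3^3*7^1*11^1 * 617^1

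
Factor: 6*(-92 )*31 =-17112 = - 2^3*3^1*23^1*31^1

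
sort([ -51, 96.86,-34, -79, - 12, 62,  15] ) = [ - 79,-51, - 34, - 12, 15,62, 96.86 ] 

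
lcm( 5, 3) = 15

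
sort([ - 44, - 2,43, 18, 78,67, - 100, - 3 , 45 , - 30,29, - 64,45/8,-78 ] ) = [ - 100, - 78, - 64, - 44, - 30, - 3 , - 2,45/8,18, 29,43,45 , 67, 78]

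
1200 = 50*24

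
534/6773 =534/6773=0.08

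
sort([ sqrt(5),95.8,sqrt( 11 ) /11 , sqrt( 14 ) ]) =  [ sqrt( 11) /11,sqrt ( 5), sqrt( 14),95.8] 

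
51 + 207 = 258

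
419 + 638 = 1057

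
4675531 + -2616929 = 2058602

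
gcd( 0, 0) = 0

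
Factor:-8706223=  - 281^1*30983^1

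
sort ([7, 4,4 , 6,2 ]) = [ 2, 4,  4, 6, 7] 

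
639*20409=13041351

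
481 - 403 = 78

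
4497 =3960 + 537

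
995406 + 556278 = 1551684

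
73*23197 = 1693381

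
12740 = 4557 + 8183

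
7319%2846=1627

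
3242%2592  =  650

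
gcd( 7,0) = 7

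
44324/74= 598 + 36/37 = 598.97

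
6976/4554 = 3488/2277= 1.53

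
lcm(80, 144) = 720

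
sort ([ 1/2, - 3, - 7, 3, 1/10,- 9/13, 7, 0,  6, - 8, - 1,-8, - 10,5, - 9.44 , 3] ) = [ -10  , - 9.44, - 8,-8, - 7, - 3,-1, - 9/13, 0 , 1/10, 1/2,3,  3,5, 6, 7] 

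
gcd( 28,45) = 1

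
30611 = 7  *4373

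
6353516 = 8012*793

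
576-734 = - 158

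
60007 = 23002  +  37005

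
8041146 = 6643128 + 1398018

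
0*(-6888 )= 0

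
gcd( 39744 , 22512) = 48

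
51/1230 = 17/410=0.04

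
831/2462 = 831/2462 = 0.34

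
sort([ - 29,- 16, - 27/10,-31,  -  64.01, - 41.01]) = [ - 64.01, - 41.01,- 31, - 29 ,  -  16, - 27/10 ]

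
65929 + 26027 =91956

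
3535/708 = 4 + 703/708 = 4.99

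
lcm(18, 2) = 18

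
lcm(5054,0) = 0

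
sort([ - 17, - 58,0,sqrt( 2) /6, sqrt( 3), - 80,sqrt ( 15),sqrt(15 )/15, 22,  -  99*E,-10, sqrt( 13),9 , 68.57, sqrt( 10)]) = [ - 99*E,-80,-58, - 17, - 10 , 0, sqrt( 2)/6, sqrt(15)/15,sqrt(3) , sqrt( 10 ),sqrt(  13), sqrt(15),  9, 22,68.57]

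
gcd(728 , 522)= 2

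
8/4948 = 2/1237  =  0.00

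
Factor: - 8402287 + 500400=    - 7901887= -  7^2*161263^1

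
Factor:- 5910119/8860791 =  - 3^(  -  1 )*17^( - 1)*31^1*173741^(-1)*190649^1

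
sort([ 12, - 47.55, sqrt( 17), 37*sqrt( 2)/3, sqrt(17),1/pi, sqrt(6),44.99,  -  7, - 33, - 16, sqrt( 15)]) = [-47.55, - 33, - 16,-7,  1/pi,sqrt( 6), sqrt( 15), sqrt( 17),sqrt(17 ), 12, 37*sqrt (2) /3, 44.99 ] 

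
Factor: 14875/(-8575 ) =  - 5^1 * 7^( - 2) *17^1 = -85/49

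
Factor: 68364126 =2^1*3^2 *59^1 * 64373^1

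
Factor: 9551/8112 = 2^( - 4)*3^(-1) * 13^ (-2 ) * 9551^1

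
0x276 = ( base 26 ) O6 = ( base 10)630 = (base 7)1560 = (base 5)10010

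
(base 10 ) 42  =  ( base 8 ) 52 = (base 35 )17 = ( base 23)1J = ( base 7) 60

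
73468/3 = 24489 + 1/3 = 24489.33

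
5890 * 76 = 447640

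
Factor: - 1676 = -2^2*419^1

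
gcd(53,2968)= 53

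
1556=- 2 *(-778)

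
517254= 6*86209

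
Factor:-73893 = -3^1*24631^1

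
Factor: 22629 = 3^1 * 19^1 * 397^1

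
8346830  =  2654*3145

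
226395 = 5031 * 45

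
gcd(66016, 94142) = 2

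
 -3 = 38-41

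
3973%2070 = 1903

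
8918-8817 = 101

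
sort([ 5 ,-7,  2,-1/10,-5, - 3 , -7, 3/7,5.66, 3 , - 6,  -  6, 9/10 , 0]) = [-7,-7, - 6 , - 6,  -  5, - 3,-1/10 , 0,3/7 , 9/10,2,3, 5, 5.66]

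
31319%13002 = 5315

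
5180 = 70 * 74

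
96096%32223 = 31650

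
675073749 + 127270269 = 802344018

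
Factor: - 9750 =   -  2^1*3^1 * 5^3*13^1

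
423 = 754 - 331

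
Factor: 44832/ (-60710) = - 2^4*3^1*5^( - 1)*13^( - 1) = - 48/65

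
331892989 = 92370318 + 239522671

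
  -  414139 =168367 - 582506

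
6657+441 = 7098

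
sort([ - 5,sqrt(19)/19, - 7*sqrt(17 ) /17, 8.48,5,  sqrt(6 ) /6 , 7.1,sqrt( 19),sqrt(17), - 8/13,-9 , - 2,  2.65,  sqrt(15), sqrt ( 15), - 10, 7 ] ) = [ - 10, - 9, - 5, - 2,-7 * sqrt(17)/17 , - 8/13,  sqrt( 19)/19,sqrt( 6) /6, 2.65, sqrt( 15),sqrt(15), sqrt (17) , sqrt( 19), 5, 7,  7.1,8.48] 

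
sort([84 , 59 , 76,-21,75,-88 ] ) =[ - 88,-21,59,75, 76,  84 ]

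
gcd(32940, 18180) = 180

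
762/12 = 127/2= 63.50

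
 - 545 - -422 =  - 123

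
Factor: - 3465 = - 3^2*5^1*7^1*11^1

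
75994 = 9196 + 66798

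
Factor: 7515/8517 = 3^1*5^1 * 17^(-1 ) = 15/17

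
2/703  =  2/703= 0.00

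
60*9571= 574260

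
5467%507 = 397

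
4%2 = 0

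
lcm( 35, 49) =245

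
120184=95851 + 24333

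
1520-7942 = - 6422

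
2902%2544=358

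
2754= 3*918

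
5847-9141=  - 3294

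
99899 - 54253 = 45646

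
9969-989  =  8980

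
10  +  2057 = 2067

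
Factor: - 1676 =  - 2^2*419^1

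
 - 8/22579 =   -  8/22579 = - 0.00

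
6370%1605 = 1555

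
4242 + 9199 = 13441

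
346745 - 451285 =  - 104540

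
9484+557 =10041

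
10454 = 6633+3821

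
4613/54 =4613/54 = 85.43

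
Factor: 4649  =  4649^1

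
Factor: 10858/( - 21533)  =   - 178/353 =- 2^1*89^1*353^( - 1) 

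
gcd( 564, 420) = 12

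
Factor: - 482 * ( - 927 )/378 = 3^( - 1) * 7^( - 1 )*103^1 * 241^1=24823/21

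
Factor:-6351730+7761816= 1410086 =2^1*705043^1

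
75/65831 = 75/65831 = 0.00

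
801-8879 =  - 8078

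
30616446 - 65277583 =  - 34661137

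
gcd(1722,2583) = 861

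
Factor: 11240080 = 2^4 * 5^1*109^1*1289^1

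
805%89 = 4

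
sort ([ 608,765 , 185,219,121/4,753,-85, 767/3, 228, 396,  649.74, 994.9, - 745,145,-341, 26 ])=[ - 745, - 341,-85,26,121/4, 145,185,219, 228, 767/3,396 , 608, 649.74, 753,765, 994.9]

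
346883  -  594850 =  - 247967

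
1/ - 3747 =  - 1/3747 =-0.00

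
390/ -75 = - 26/5 = - 5.20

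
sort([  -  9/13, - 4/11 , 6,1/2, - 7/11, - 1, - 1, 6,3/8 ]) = [ - 1, - 1,- 9/13, - 7/11, - 4/11, 3/8,1/2 , 6  ,  6]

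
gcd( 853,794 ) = 1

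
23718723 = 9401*2523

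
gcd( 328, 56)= 8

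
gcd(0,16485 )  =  16485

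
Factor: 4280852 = 2^2*19^1*23^1*31^1 * 79^1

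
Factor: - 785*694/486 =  - 3^ ( - 5)*5^1*157^1*347^1 = - 272395/243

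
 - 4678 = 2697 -7375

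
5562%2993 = 2569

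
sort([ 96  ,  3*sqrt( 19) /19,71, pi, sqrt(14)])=[3*sqrt(19 )/19, pi,sqrt (14 ), 71,96]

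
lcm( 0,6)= 0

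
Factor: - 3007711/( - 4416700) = 2^( -2)*5^ ( - 2) * 7^1*29^( - 1)*1523^( -1 )*429673^1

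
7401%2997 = 1407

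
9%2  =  1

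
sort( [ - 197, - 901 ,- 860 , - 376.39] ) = [ - 901, - 860, - 376.39, -197] 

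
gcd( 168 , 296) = 8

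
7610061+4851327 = 12461388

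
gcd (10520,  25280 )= 40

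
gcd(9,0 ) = 9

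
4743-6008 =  - 1265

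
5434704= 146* 37224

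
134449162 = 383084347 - 248635185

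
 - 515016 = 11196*( - 46)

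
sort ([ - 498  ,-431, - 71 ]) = [-498,-431, - 71]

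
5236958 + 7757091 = 12994049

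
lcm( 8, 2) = 8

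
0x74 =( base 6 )312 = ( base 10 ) 116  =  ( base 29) 40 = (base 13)8c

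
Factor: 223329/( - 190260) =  - 493/420 = - 2^( - 2) * 3^( - 1)*  5^ ( - 1)*7^(-1)*17^1*29^1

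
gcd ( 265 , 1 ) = 1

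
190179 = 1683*113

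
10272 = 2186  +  8086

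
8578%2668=574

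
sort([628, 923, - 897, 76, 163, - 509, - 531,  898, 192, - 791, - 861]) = [ - 897, - 861,  -  791,-531, - 509, 76,163, 192,628, 898, 923]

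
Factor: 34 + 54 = 88  =  2^3 * 11^1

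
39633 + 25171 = 64804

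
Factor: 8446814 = 2^1*4223407^1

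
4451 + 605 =5056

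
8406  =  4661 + 3745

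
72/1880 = 9/235=0.04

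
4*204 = 816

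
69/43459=69/43459 =0.00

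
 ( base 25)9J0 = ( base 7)23533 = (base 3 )22100221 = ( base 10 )6100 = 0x17d4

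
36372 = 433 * 84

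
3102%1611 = 1491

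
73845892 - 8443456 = 65402436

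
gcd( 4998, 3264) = 102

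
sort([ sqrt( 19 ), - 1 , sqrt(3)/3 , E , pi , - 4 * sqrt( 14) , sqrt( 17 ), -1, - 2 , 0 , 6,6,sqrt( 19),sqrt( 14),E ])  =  [ - 4*sqrt(14), - 2, - 1, -1 , 0,  sqrt( 3) /3,E , E,pi, sqrt(14 ), sqrt( 17),  sqrt(19) , sqrt( 19) , 6 , 6 ]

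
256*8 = 2048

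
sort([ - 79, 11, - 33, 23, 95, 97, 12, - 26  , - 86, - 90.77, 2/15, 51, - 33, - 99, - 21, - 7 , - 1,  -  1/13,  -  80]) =[  -  99, - 90.77, - 86, - 80,-79,  -  33,-33,  -  26, - 21,-7, - 1, - 1/13, 2/15,  11,12,23 , 51,95,97]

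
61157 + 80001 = 141158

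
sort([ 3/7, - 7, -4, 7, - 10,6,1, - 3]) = [ - 10, - 7,  -  4 , - 3,3/7, 1,6, 7] 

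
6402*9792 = 62688384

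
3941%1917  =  107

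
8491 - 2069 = 6422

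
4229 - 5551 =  - 1322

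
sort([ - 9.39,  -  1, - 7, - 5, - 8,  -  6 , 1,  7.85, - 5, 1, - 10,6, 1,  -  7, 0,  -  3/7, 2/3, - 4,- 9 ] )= [-10, - 9.39,  -  9, - 8, - 7, - 7,-6, - 5, - 5, - 4, - 1, - 3/7,0 , 2/3, 1, 1, 1, 6, 7.85 ] 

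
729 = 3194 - 2465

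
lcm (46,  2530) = 2530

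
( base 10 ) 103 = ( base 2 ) 1100111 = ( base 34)31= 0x67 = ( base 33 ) 34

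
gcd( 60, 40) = 20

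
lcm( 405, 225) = 2025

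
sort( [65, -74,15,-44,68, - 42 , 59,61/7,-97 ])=[ - 97,-74,-44 , - 42,61/7, 15, 59  ,  65,68]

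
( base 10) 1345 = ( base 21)311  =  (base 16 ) 541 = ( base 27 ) 1mm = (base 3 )1211211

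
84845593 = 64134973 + 20710620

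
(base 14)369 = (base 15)306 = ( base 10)681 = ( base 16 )2a9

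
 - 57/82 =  - 1  +  25/82 = - 0.70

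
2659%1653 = 1006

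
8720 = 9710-990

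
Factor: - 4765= -5^1 * 953^1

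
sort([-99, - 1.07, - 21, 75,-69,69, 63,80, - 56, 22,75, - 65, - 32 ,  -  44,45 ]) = [ - 99, - 69,- 65, - 56, - 44, - 32, - 21, - 1.07, 22,45,63,69, 75, 75 , 80 ] 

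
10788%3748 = 3292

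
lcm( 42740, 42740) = 42740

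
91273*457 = 41711761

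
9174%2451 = 1821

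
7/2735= 7/2735= 0.00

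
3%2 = 1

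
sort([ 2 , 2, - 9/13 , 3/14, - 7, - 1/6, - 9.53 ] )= [ - 9.53, - 7, - 9/13, - 1/6,3/14,2,2] 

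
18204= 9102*2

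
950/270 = 3 + 14/27= 3.52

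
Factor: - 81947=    - 19^2*227^1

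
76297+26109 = 102406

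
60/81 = 20/27 = 0.74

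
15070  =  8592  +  6478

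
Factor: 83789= 23^1*3643^1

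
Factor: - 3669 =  - 3^1*1223^1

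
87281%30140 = 27001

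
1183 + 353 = 1536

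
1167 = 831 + 336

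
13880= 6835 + 7045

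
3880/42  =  92+ 8/21 = 92.38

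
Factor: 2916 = 2^2*3^6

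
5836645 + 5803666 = 11640311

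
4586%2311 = 2275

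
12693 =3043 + 9650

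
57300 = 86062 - 28762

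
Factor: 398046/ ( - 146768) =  - 2^(  -  3)*3^1*11^1*37^1*163^1 * 9173^( - 1 ) =- 199023/73384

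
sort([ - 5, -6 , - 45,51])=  [ - 45 , - 6,  -  5 , 51 ] 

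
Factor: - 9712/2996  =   - 2428/749 = - 2^2*7^ (-1 )*107^(- 1)*607^1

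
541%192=157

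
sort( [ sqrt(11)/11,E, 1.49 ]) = [ sqrt ( 11)/11,1.49 , E ]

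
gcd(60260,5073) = 1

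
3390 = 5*678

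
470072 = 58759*8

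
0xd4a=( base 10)3402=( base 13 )1719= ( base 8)6512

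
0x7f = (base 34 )3P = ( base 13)9a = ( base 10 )127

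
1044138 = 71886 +972252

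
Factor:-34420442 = -2^1*7^2*351229^1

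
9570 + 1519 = 11089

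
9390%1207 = 941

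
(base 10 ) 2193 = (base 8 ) 4221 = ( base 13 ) CC9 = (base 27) 306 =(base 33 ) 20F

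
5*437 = 2185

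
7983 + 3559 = 11542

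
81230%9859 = 2358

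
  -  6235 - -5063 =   -  1172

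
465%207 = 51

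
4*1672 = 6688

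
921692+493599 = 1415291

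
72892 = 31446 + 41446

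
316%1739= 316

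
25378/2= 12689 = 12689.00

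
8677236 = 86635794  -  77958558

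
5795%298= 133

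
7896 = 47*168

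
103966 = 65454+38512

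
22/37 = 22/37 = 0.59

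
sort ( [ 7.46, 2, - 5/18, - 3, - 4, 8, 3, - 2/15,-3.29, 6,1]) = [ - 4, - 3.29,-3,-5/18, - 2/15, 1, 2, 3,6, 7.46,8]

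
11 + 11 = 22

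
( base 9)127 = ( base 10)106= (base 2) 1101010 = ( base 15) 71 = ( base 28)3M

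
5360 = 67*80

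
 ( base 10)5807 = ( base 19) G1C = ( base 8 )13257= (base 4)1122233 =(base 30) 6dh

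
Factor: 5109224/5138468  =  2^1*233^1 * 2741^1 * 1284617^(- 1)  =  1277306/1284617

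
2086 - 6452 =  - 4366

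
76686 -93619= - 16933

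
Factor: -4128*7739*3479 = - 111142193568= - 2^5*3^1*7^2*43^1*71^2*109^1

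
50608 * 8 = 404864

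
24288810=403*60270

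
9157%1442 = 505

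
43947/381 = 14649/127 = 115.35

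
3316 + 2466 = 5782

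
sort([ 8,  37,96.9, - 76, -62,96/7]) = [-76,-62, 8, 96/7,37,96.9 ] 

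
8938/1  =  8938 = 8938.00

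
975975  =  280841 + 695134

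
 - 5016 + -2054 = - 7070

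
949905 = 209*4545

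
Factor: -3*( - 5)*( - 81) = - 3^5 * 5^1 = -1215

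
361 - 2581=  - 2220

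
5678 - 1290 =4388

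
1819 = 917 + 902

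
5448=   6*908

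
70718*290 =20508220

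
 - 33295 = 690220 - 723515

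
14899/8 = 1862 + 3/8 = 1862.38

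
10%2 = 0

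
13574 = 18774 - 5200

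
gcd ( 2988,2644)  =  4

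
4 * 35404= 141616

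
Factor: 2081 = 2081^1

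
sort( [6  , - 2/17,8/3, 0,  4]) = [ - 2/17,0,  8/3,4,6] 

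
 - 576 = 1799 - 2375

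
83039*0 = 0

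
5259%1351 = 1206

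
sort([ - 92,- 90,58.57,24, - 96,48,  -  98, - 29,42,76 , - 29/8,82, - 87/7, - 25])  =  [ - 98,  -  96,  -  92, - 90, - 29 ,  -  25, - 87/7,-29/8,24,42,48, 58.57,76, 82]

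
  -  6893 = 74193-81086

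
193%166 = 27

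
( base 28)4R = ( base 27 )54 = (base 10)139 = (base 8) 213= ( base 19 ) 76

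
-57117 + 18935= - 38182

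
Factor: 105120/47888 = 2^1*3^2*5^1 * 41^( - 1) = 90/41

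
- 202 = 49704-49906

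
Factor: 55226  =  2^1 * 53^1*521^1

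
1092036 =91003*12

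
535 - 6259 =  - 5724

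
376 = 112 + 264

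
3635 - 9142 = -5507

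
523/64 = 523/64 = 8.17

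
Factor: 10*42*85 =2^2*3^1*5^2*7^1*17^1 = 35700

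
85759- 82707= 3052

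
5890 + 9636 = 15526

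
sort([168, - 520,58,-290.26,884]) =[ - 520,-290.26,58,168, 884 ] 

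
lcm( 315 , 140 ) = 1260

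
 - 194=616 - 810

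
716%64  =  12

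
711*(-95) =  - 67545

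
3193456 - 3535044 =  - 341588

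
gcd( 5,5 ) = 5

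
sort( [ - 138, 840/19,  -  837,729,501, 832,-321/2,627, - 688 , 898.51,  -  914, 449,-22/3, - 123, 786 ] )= [ - 914,-837, - 688, - 321/2, - 138, - 123, - 22/3, 840/19,449, 501,  627,729,786 , 832,  898.51 ] 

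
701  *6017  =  4217917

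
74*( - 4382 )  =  -324268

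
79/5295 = 79/5295 = 0.01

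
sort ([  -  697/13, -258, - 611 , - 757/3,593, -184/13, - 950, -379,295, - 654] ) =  [ - 950, -654,-611, - 379, - 258,  -  757/3 , - 697/13, - 184/13,295,593 ]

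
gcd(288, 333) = 9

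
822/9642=137/1607 = 0.09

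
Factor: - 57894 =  - 2^1*3^1*9649^1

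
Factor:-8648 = -2^3*23^1*47^1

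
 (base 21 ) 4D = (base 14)6d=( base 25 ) 3m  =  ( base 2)1100001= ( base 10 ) 97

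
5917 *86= 508862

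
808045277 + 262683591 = 1070728868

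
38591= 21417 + 17174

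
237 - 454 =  - 217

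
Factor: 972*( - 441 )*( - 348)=149170896 = 2^4*3^8 * 7^2*29^1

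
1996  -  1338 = 658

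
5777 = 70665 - 64888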